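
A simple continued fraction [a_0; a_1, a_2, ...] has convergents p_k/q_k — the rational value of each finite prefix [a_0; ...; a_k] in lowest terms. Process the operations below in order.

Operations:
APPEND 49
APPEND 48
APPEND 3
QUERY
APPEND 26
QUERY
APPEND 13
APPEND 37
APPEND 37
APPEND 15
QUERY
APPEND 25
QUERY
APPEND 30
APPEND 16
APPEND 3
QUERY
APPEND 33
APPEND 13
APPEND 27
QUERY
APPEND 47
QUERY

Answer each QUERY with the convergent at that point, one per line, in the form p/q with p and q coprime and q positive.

7108/145
187161/3818
50340479503/1026923081
1261861987902/25741415521
1861189391675293/37967424293402
21883759981751660719/446418835223563230
1029344931474578517613/20998172422624888331

APPEND 49: p_0 = 49·1 + 0 = 49, q_0 = 49·0 + 1 = 1 → 49/1
APPEND 48: p_1 = 48·49 + 1 = 2353, q_1 = 48·1 + 0 = 48 → 2353/48
APPEND 3: p_2 = 3·2353 + 49 = 7108, q_2 = 3·48 + 1 = 145 → 7108/145
APPEND 26: p_3 = 26·7108 + 2353 = 187161, q_3 = 26·145 + 48 = 3818 → 187161/3818
APPEND 13: p_4 = 13·187161 + 7108 = 2440201, q_4 = 13·3818 + 145 = 49779 → 2440201/49779
APPEND 37: p_5 = 37·2440201 + 187161 = 90474598, q_5 = 37·49779 + 3818 = 1845641 → 90474598/1845641
APPEND 37: p_6 = 37·90474598 + 2440201 = 3350000327, q_6 = 37·1845641 + 49779 = 68338496 → 3350000327/68338496
APPEND 15: p_7 = 15·3350000327 + 90474598 = 50340479503, q_7 = 15·68338496 + 1845641 = 1026923081 → 50340479503/1026923081
APPEND 25: p_8 = 25·50340479503 + 3350000327 = 1261861987902, q_8 = 25·1026923081 + 68338496 = 25741415521 → 1261861987902/25741415521
APPEND 30: p_9 = 30·1261861987902 + 50340479503 = 37906200116563, q_9 = 30·25741415521 + 1026923081 = 773269388711 → 37906200116563/773269388711
APPEND 16: p_10 = 16·37906200116563 + 1261861987902 = 607761063852910, q_10 = 16·773269388711 + 25741415521 = 12398051634897 → 607761063852910/12398051634897
APPEND 3: p_11 = 3·607761063852910 + 37906200116563 = 1861189391675293, q_11 = 3·12398051634897 + 773269388711 = 37967424293402 → 1861189391675293/37967424293402
APPEND 33: p_12 = 33·1861189391675293 + 607761063852910 = 62027010989137579, q_12 = 33·37967424293402 + 12398051634897 = 1265323053317163 → 62027010989137579/1265323053317163
APPEND 13: p_13 = 13·62027010989137579 + 1861189391675293 = 808212332250463820, q_13 = 13·1265323053317163 + 37967424293402 = 16487167117416521 → 808212332250463820/16487167117416521
APPEND 27: p_14 = 27·808212332250463820 + 62027010989137579 = 21883759981751660719, q_14 = 27·16487167117416521 + 1265323053317163 = 446418835223563230 → 21883759981751660719/446418835223563230
APPEND 47: p_15 = 47·21883759981751660719 + 808212332250463820 = 1029344931474578517613, q_15 = 47·446418835223563230 + 16487167117416521 = 20998172422624888331 → 1029344931474578517613/20998172422624888331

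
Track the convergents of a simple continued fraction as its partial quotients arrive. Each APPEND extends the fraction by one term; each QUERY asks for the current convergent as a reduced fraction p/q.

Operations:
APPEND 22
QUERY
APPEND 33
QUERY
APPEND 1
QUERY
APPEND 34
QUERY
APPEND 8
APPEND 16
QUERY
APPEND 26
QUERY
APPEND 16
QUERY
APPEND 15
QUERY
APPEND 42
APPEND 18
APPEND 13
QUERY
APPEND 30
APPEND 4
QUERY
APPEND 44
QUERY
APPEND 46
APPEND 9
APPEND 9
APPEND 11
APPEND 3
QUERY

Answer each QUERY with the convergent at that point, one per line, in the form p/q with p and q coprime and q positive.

22/1
727/33
749/34
26193/1189
3390881/153925
88373199/4011596
1417362065/64339461
21348804174/969103511
211323311736917/9592769772548
25634866949274509/1163664220350808
1134290031677462794/51489743558080117
147301873972165200941241/6686592938875528631003

APPEND 22: p_0 = 22·1 + 0 = 22, q_0 = 22·0 + 1 = 1 → 22/1
APPEND 33: p_1 = 33·22 + 1 = 727, q_1 = 33·1 + 0 = 33 → 727/33
APPEND 1: p_2 = 1·727 + 22 = 749, q_2 = 1·33 + 1 = 34 → 749/34
APPEND 34: p_3 = 34·749 + 727 = 26193, q_3 = 34·34 + 33 = 1189 → 26193/1189
APPEND 8: p_4 = 8·26193 + 749 = 210293, q_4 = 8·1189 + 34 = 9546 → 210293/9546
APPEND 16: p_5 = 16·210293 + 26193 = 3390881, q_5 = 16·9546 + 1189 = 153925 → 3390881/153925
APPEND 26: p_6 = 26·3390881 + 210293 = 88373199, q_6 = 26·153925 + 9546 = 4011596 → 88373199/4011596
APPEND 16: p_7 = 16·88373199 + 3390881 = 1417362065, q_7 = 16·4011596 + 153925 = 64339461 → 1417362065/64339461
APPEND 15: p_8 = 15·1417362065 + 88373199 = 21348804174, q_8 = 15·64339461 + 4011596 = 969103511 → 21348804174/969103511
APPEND 42: p_9 = 42·21348804174 + 1417362065 = 898067137373, q_9 = 42·969103511 + 64339461 = 40766686923 → 898067137373/40766686923
APPEND 18: p_10 = 18·898067137373 + 21348804174 = 16186557276888, q_10 = 18·40766686923 + 969103511 = 734769468125 → 16186557276888/734769468125
APPEND 13: p_11 = 13·16186557276888 + 898067137373 = 211323311736917, q_11 = 13·734769468125 + 40766686923 = 9592769772548 → 211323311736917/9592769772548
APPEND 30: p_12 = 30·211323311736917 + 16186557276888 = 6355885909384398, q_12 = 30·9592769772548 + 734769468125 = 288517862644565 → 6355885909384398/288517862644565
APPEND 4: p_13 = 4·6355885909384398 + 211323311736917 = 25634866949274509, q_13 = 4·288517862644565 + 9592769772548 = 1163664220350808 → 25634866949274509/1163664220350808
APPEND 44: p_14 = 44·25634866949274509 + 6355885909384398 = 1134290031677462794, q_14 = 44·1163664220350808 + 288517862644565 = 51489743558080117 → 1134290031677462794/51489743558080117
APPEND 46: p_15 = 46·1134290031677462794 + 25634866949274509 = 52202976324112563033, q_15 = 46·51489743558080117 + 1163664220350808 = 2369691867892036190 → 52202976324112563033/2369691867892036190
APPEND 9: p_16 = 9·52202976324112563033 + 1134290031677462794 = 470961076948690530091, q_16 = 9·2369691867892036190 + 51489743558080117 = 21378716554586405827 → 470961076948690530091/21378716554586405827
APPEND 9: p_17 = 9·470961076948690530091 + 52202976324112563033 = 4290852668862327333852, q_17 = 9·21378716554586405827 + 2369691867892036190 = 194778140859169688633 → 4290852668862327333852/194778140859169688633
APPEND 11: p_18 = 11·4290852668862327333852 + 470961076948690530091 = 47670340434434291202463, q_18 = 11·194778140859169688633 + 21378716554586405827 = 2163938266005452980790 → 47670340434434291202463/2163938266005452980790
APPEND 3: p_19 = 3·47670340434434291202463 + 4290852668862327333852 = 147301873972165200941241, q_19 = 3·2163938266005452980790 + 194778140859169688633 = 6686592938875528631003 → 147301873972165200941241/6686592938875528631003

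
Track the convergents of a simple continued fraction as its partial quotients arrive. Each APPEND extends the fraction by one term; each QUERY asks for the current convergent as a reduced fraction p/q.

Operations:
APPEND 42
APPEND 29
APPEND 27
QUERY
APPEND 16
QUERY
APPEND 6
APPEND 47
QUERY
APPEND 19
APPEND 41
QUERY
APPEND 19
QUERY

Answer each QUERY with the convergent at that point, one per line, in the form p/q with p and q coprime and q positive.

APPEND 42: p_0 = 42·1 + 0 = 42, q_0 = 42·0 + 1 = 1 → 42/1
APPEND 29: p_1 = 29·42 + 1 = 1219, q_1 = 29·1 + 0 = 29 → 1219/29
APPEND 27: p_2 = 27·1219 + 42 = 32955, q_2 = 27·29 + 1 = 784 → 32955/784
APPEND 16: p_3 = 16·32955 + 1219 = 528499, q_3 = 16·784 + 29 = 12573 → 528499/12573
APPEND 6: p_4 = 6·528499 + 32955 = 3203949, q_4 = 6·12573 + 784 = 76222 → 3203949/76222
APPEND 47: p_5 = 47·3203949 + 528499 = 151114102, q_5 = 47·76222 + 12573 = 3595007 → 151114102/3595007
APPEND 19: p_6 = 19·151114102 + 3203949 = 2874371887, q_6 = 19·3595007 + 76222 = 68381355 → 2874371887/68381355
APPEND 41: p_7 = 41·2874371887 + 151114102 = 118000361469, q_7 = 41·68381355 + 3595007 = 2807230562 → 118000361469/2807230562
APPEND 19: p_8 = 19·118000361469 + 2874371887 = 2244881239798, q_8 = 19·2807230562 + 68381355 = 53405762033 → 2244881239798/53405762033

32955/784
528499/12573
151114102/3595007
118000361469/2807230562
2244881239798/53405762033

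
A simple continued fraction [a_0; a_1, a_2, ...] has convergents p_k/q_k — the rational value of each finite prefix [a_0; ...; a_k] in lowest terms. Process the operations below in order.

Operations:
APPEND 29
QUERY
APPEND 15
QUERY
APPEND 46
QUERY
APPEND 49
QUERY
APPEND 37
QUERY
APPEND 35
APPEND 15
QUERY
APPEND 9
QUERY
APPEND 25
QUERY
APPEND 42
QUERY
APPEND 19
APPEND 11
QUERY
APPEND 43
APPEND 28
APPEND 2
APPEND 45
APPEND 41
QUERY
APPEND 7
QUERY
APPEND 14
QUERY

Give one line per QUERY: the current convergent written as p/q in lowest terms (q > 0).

29/1
436/15
20085/691
984601/33874
36450322/1254029
19187638387/660127364
173965491354/5985071165
4368324922237/150286906489
183643612225308/6318035143703
38613210141459287/1328440536149009
177129105019917807497471/6093911445803479314807
1244221642156020121928404/42805932460384596459637
17596232095204199514495127/605376965891187829749725

APPEND 29: p_0 = 29·1 + 0 = 29, q_0 = 29·0 + 1 = 1 → 29/1
APPEND 15: p_1 = 15·29 + 1 = 436, q_1 = 15·1 + 0 = 15 → 436/15
APPEND 46: p_2 = 46·436 + 29 = 20085, q_2 = 46·15 + 1 = 691 → 20085/691
APPEND 49: p_3 = 49·20085 + 436 = 984601, q_3 = 49·691 + 15 = 33874 → 984601/33874
APPEND 37: p_4 = 37·984601 + 20085 = 36450322, q_4 = 37·33874 + 691 = 1254029 → 36450322/1254029
APPEND 35: p_5 = 35·36450322 + 984601 = 1276745871, q_5 = 35·1254029 + 33874 = 43924889 → 1276745871/43924889
APPEND 15: p_6 = 15·1276745871 + 36450322 = 19187638387, q_6 = 15·43924889 + 1254029 = 660127364 → 19187638387/660127364
APPEND 9: p_7 = 9·19187638387 + 1276745871 = 173965491354, q_7 = 9·660127364 + 43924889 = 5985071165 → 173965491354/5985071165
APPEND 25: p_8 = 25·173965491354 + 19187638387 = 4368324922237, q_8 = 25·5985071165 + 660127364 = 150286906489 → 4368324922237/150286906489
APPEND 42: p_9 = 42·4368324922237 + 173965491354 = 183643612225308, q_9 = 42·150286906489 + 5985071165 = 6318035143703 → 183643612225308/6318035143703
APPEND 19: p_10 = 19·183643612225308 + 4368324922237 = 3493596957203089, q_10 = 19·6318035143703 + 150286906489 = 120192954636846 → 3493596957203089/120192954636846
APPEND 11: p_11 = 11·3493596957203089 + 183643612225308 = 38613210141459287, q_11 = 11·120192954636846 + 6318035143703 = 1328440536149009 → 38613210141459287/1328440536149009
APPEND 43: p_12 = 43·38613210141459287 + 3493596957203089 = 1663861633039952430, q_12 = 43·1328440536149009 + 120192954636846 = 57243136009044233 → 1663861633039952430/57243136009044233
APPEND 28: p_13 = 28·1663861633039952430 + 38613210141459287 = 46626738935260127327, q_13 = 28·57243136009044233 + 1328440536149009 = 1604136248789387533 → 46626738935260127327/1604136248789387533
APPEND 2: p_14 = 2·46626738935260127327 + 1663861633039952430 = 94917339503560207084, q_14 = 2·1604136248789387533 + 57243136009044233 = 3265515633587819299 → 94917339503560207084/3265515633587819299
APPEND 45: p_15 = 45·94917339503560207084 + 46626738935260127327 = 4317907016595469446107, q_15 = 45·3265515633587819299 + 1604136248789387533 = 148552339760241255988 → 4317907016595469446107/148552339760241255988
APPEND 41: p_16 = 41·4317907016595469446107 + 94917339503560207084 = 177129105019917807497471, q_16 = 41·148552339760241255988 + 3265515633587819299 = 6093911445803479314807 → 177129105019917807497471/6093911445803479314807
APPEND 7: p_17 = 7·177129105019917807497471 + 4317907016595469446107 = 1244221642156020121928404, q_17 = 7·6093911445803479314807 + 148552339760241255988 = 42805932460384596459637 → 1244221642156020121928404/42805932460384596459637
APPEND 14: p_18 = 14·1244221642156020121928404 + 177129105019917807497471 = 17596232095204199514495127, q_18 = 14·42805932460384596459637 + 6093911445803479314807 = 605376965891187829749725 → 17596232095204199514495127/605376965891187829749725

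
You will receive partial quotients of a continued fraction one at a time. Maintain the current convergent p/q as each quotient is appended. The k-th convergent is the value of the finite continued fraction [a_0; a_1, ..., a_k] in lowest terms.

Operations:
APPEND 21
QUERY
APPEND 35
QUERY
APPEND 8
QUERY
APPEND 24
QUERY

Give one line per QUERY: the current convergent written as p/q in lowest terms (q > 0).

21/1
736/35
5909/281
142552/6779

APPEND 21: p_0 = 21·1 + 0 = 21, q_0 = 21·0 + 1 = 1 → 21/1
APPEND 35: p_1 = 35·21 + 1 = 736, q_1 = 35·1 + 0 = 35 → 736/35
APPEND 8: p_2 = 8·736 + 21 = 5909, q_2 = 8·35 + 1 = 281 → 5909/281
APPEND 24: p_3 = 24·5909 + 736 = 142552, q_3 = 24·281 + 35 = 6779 → 142552/6779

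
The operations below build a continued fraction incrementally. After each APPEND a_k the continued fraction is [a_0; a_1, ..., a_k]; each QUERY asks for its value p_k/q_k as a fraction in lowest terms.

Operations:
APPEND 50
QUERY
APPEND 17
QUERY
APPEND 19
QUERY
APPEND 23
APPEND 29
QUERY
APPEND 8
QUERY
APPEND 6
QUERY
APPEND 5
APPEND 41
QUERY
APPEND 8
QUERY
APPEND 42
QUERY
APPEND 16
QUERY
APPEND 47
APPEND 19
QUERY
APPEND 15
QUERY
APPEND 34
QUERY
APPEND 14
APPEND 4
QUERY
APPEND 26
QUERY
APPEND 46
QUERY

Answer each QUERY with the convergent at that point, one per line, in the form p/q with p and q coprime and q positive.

APPEND 50: p_0 = 50·1 + 0 = 50, q_0 = 50·0 + 1 = 1 → 50/1
APPEND 17: p_1 = 17·50 + 1 = 851, q_1 = 17·1 + 0 = 17 → 851/17
APPEND 19: p_2 = 19·851 + 50 = 16219, q_2 = 19·17 + 1 = 324 → 16219/324
APPEND 23: p_3 = 23·16219 + 851 = 373888, q_3 = 23·324 + 17 = 7469 → 373888/7469
APPEND 29: p_4 = 29·373888 + 16219 = 10858971, q_4 = 29·7469 + 324 = 216925 → 10858971/216925
APPEND 8: p_5 = 8·10858971 + 373888 = 87245656, q_5 = 8·216925 + 7469 = 1742869 → 87245656/1742869
APPEND 6: p_6 = 6·87245656 + 10858971 = 534332907, q_6 = 6·1742869 + 216925 = 10674139 → 534332907/10674139
APPEND 5: p_7 = 5·534332907 + 87245656 = 2758910191, q_7 = 5·10674139 + 1742869 = 55113564 → 2758910191/55113564
APPEND 41: p_8 = 41·2758910191 + 534332907 = 113649650738, q_8 = 41·55113564 + 10674139 = 2270330263 → 113649650738/2270330263
APPEND 8: p_9 = 8·113649650738 + 2758910191 = 911956116095, q_9 = 8·2270330263 + 55113564 = 18217755668 → 911956116095/18217755668
APPEND 42: p_10 = 42·911956116095 + 113649650738 = 38415806526728, q_10 = 42·18217755668 + 2270330263 = 767416068319 → 38415806526728/767416068319
APPEND 16: p_11 = 16·38415806526728 + 911956116095 = 615564860543743, q_11 = 16·767416068319 + 18217755668 = 12296874848772 → 615564860543743/12296874848772
APPEND 47: p_12 = 47·615564860543743 + 38415806526728 = 28969964252082649, q_12 = 47·12296874848772 + 767416068319 = 578720533960603 → 28969964252082649/578720533960603
APPEND 19: p_13 = 19·28969964252082649 + 615564860543743 = 551044885650114074, q_13 = 19·578720533960603 + 12296874848772 = 11007987020100229 → 551044885650114074/11007987020100229
APPEND 15: p_14 = 15·551044885650114074 + 28969964252082649 = 8294643249003793759, q_14 = 15·11007987020100229 + 578720533960603 = 165698525835464038 → 8294643249003793759/165698525835464038
APPEND 34: p_15 = 34·8294643249003793759 + 551044885650114074 = 282568915351779101880, q_15 = 34·165698525835464038 + 11007987020100229 = 5644757865425877521 → 282568915351779101880/5644757865425877521
APPEND 14: p_16 = 14·282568915351779101880 + 8294643249003793759 = 3964259458173911220079, q_16 = 14·5644757865425877521 + 165698525835464038 = 79192308641797749332 → 3964259458173911220079/79192308641797749332
APPEND 4: p_17 = 4·3964259458173911220079 + 282568915351779101880 = 16139606748047423982196, q_17 = 4·79192308641797749332 + 5644757865425877521 = 322413992432616874849 → 16139606748047423982196/322413992432616874849
APPEND 26: p_18 = 26·16139606748047423982196 + 3964259458173911220079 = 423594034907406934757175, q_18 = 26·322413992432616874849 + 79192308641797749332 = 8461956111889836495406 → 423594034907406934757175/8461956111889836495406
APPEND 46: p_19 = 46·423594034907406934757175 + 16139606748047423982196 = 19501465212488766422812246, q_19 = 46·8461956111889836495406 + 322413992432616874849 = 389572395139365095663525 → 19501465212488766422812246/389572395139365095663525

50/1
851/17
16219/324
10858971/216925
87245656/1742869
534332907/10674139
113649650738/2270330263
911956116095/18217755668
38415806526728/767416068319
615564860543743/12296874848772
551044885650114074/11007987020100229
8294643249003793759/165698525835464038
282568915351779101880/5644757865425877521
16139606748047423982196/322413992432616874849
423594034907406934757175/8461956111889836495406
19501465212488766422812246/389572395139365095663525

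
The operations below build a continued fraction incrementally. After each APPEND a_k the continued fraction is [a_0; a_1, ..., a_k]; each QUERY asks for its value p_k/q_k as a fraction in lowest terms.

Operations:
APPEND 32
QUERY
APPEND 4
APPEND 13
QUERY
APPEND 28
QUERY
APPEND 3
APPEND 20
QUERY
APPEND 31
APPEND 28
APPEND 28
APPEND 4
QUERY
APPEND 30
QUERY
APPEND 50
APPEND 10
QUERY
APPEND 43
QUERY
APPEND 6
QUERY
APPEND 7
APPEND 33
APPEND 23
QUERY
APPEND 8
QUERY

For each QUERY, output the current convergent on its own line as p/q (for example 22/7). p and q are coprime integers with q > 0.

32/1
1709/53
47981/1488
2961021/91828
291591971277/9042930644
8820012829753/273528670729
4421742347419023/137128293341669
190576213172476916/5910202090158861
1147879021382280519/35598340834294835
6277955533256607269177/194693688666158037765
50496241214048238972052/1566003361071795946253

APPEND 32: p_0 = 32·1 + 0 = 32, q_0 = 32·0 + 1 = 1 → 32/1
APPEND 4: p_1 = 4·32 + 1 = 129, q_1 = 4·1 + 0 = 4 → 129/4
APPEND 13: p_2 = 13·129 + 32 = 1709, q_2 = 13·4 + 1 = 53 → 1709/53
APPEND 28: p_3 = 28·1709 + 129 = 47981, q_3 = 28·53 + 4 = 1488 → 47981/1488
APPEND 3: p_4 = 3·47981 + 1709 = 145652, q_4 = 3·1488 + 53 = 4517 → 145652/4517
APPEND 20: p_5 = 20·145652 + 47981 = 2961021, q_5 = 20·4517 + 1488 = 91828 → 2961021/91828
APPEND 31: p_6 = 31·2961021 + 145652 = 91937303, q_6 = 31·91828 + 4517 = 2851185 → 91937303/2851185
APPEND 28: p_7 = 28·91937303 + 2961021 = 2577205505, q_7 = 28·2851185 + 91828 = 79925008 → 2577205505/79925008
APPEND 28: p_8 = 28·2577205505 + 91937303 = 72253691443, q_8 = 28·79925008 + 2851185 = 2240751409 → 72253691443/2240751409
APPEND 4: p_9 = 4·72253691443 + 2577205505 = 291591971277, q_9 = 4·2240751409 + 79925008 = 9042930644 → 291591971277/9042930644
APPEND 30: p_10 = 30·291591971277 + 72253691443 = 8820012829753, q_10 = 30·9042930644 + 2240751409 = 273528670729 → 8820012829753/273528670729
APPEND 50: p_11 = 50·8820012829753 + 291591971277 = 441292233458927, q_11 = 50·273528670729 + 9042930644 = 13685476467094 → 441292233458927/13685476467094
APPEND 10: p_12 = 10·441292233458927 + 8820012829753 = 4421742347419023, q_12 = 10·13685476467094 + 273528670729 = 137128293341669 → 4421742347419023/137128293341669
APPEND 43: p_13 = 43·4421742347419023 + 441292233458927 = 190576213172476916, q_13 = 43·137128293341669 + 13685476467094 = 5910202090158861 → 190576213172476916/5910202090158861
APPEND 6: p_14 = 6·190576213172476916 + 4421742347419023 = 1147879021382280519, q_14 = 6·5910202090158861 + 137128293341669 = 35598340834294835 → 1147879021382280519/35598340834294835
APPEND 7: p_15 = 7·1147879021382280519 + 190576213172476916 = 8225729362848440549, q_15 = 7·35598340834294835 + 5910202090158861 = 255098587930222706 → 8225729362848440549/255098587930222706
APPEND 33: p_16 = 33·8225729362848440549 + 1147879021382280519 = 272596947995380818636, q_16 = 33·255098587930222706 + 35598340834294835 = 8453851742531644133 → 272596947995380818636/8453851742531644133
APPEND 23: p_17 = 23·272596947995380818636 + 8225729362848440549 = 6277955533256607269177, q_17 = 23·8453851742531644133 + 255098587930222706 = 194693688666158037765 → 6277955533256607269177/194693688666158037765
APPEND 8: p_18 = 8·6277955533256607269177 + 272596947995380818636 = 50496241214048238972052, q_18 = 8·194693688666158037765 + 8453851742531644133 = 1566003361071795946253 → 50496241214048238972052/1566003361071795946253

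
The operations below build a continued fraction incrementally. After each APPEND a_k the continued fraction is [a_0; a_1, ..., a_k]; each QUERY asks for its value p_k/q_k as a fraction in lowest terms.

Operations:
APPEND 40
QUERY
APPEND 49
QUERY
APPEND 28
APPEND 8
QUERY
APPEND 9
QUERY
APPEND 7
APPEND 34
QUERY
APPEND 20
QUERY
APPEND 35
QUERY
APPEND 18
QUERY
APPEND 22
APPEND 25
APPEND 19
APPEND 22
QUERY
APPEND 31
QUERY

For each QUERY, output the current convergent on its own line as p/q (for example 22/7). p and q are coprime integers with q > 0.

40/1
1961/49
441545/11033
4028853/100670
977908397/24435252
19586811456/489420763
686516309357/17154161957
12376880379882/309264335989
2870634768226160775/71729299162125746
89119850448839580019/2226860931555850257

APPEND 40: p_0 = 40·1 + 0 = 40, q_0 = 40·0 + 1 = 1 → 40/1
APPEND 49: p_1 = 49·40 + 1 = 1961, q_1 = 49·1 + 0 = 49 → 1961/49
APPEND 28: p_2 = 28·1961 + 40 = 54948, q_2 = 28·49 + 1 = 1373 → 54948/1373
APPEND 8: p_3 = 8·54948 + 1961 = 441545, q_3 = 8·1373 + 49 = 11033 → 441545/11033
APPEND 9: p_4 = 9·441545 + 54948 = 4028853, q_4 = 9·11033 + 1373 = 100670 → 4028853/100670
APPEND 7: p_5 = 7·4028853 + 441545 = 28643516, q_5 = 7·100670 + 11033 = 715723 → 28643516/715723
APPEND 34: p_6 = 34·28643516 + 4028853 = 977908397, q_6 = 34·715723 + 100670 = 24435252 → 977908397/24435252
APPEND 20: p_7 = 20·977908397 + 28643516 = 19586811456, q_7 = 20·24435252 + 715723 = 489420763 → 19586811456/489420763
APPEND 35: p_8 = 35·19586811456 + 977908397 = 686516309357, q_8 = 35·489420763 + 24435252 = 17154161957 → 686516309357/17154161957
APPEND 18: p_9 = 18·686516309357 + 19586811456 = 12376880379882, q_9 = 18·17154161957 + 489420763 = 309264335989 → 12376880379882/309264335989
APPEND 22: p_10 = 22·12376880379882 + 686516309357 = 272977884666761, q_10 = 22·309264335989 + 17154161957 = 6820969553715 → 272977884666761/6820969553715
APPEND 25: p_11 = 25·272977884666761 + 12376880379882 = 6836823997048907, q_11 = 25·6820969553715 + 309264335989 = 170833503178864 → 6836823997048907/170833503178864
APPEND 19: p_12 = 19·6836823997048907 + 272977884666761 = 130172633828595994, q_12 = 19·170833503178864 + 6820969553715 = 3252657529952131 → 130172633828595994/3252657529952131
APPEND 22: p_13 = 22·130172633828595994 + 6836823997048907 = 2870634768226160775, q_13 = 22·3252657529952131 + 170833503178864 = 71729299162125746 → 2870634768226160775/71729299162125746
APPEND 31: p_14 = 31·2870634768226160775 + 130172633828595994 = 89119850448839580019, q_14 = 31·71729299162125746 + 3252657529952131 = 2226860931555850257 → 89119850448839580019/2226860931555850257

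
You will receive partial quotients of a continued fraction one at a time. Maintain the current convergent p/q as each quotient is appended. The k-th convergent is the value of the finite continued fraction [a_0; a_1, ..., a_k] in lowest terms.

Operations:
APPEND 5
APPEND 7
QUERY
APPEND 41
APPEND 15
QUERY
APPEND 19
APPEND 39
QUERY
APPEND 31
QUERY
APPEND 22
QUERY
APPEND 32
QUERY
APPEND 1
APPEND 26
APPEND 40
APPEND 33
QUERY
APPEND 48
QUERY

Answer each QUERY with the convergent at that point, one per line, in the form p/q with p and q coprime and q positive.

36/7
22251/4327
16568001/3221866
514032281/99960347
11325278183/2202349500
362922934137/70575144347
13345700487344257/2595247226648400
640997732698914936/124650451255991807

APPEND 5: p_0 = 5·1 + 0 = 5, q_0 = 5·0 + 1 = 1 → 5/1
APPEND 7: p_1 = 7·5 + 1 = 36, q_1 = 7·1 + 0 = 7 → 36/7
APPEND 41: p_2 = 41·36 + 5 = 1481, q_2 = 41·7 + 1 = 288 → 1481/288
APPEND 15: p_3 = 15·1481 + 36 = 22251, q_3 = 15·288 + 7 = 4327 → 22251/4327
APPEND 19: p_4 = 19·22251 + 1481 = 424250, q_4 = 19·4327 + 288 = 82501 → 424250/82501
APPEND 39: p_5 = 39·424250 + 22251 = 16568001, q_5 = 39·82501 + 4327 = 3221866 → 16568001/3221866
APPEND 31: p_6 = 31·16568001 + 424250 = 514032281, q_6 = 31·3221866 + 82501 = 99960347 → 514032281/99960347
APPEND 22: p_7 = 22·514032281 + 16568001 = 11325278183, q_7 = 22·99960347 + 3221866 = 2202349500 → 11325278183/2202349500
APPEND 32: p_8 = 32·11325278183 + 514032281 = 362922934137, q_8 = 32·2202349500 + 99960347 = 70575144347 → 362922934137/70575144347
APPEND 1: p_9 = 1·362922934137 + 11325278183 = 374248212320, q_9 = 1·70575144347 + 2202349500 = 72777493847 → 374248212320/72777493847
APPEND 26: p_10 = 26·374248212320 + 362922934137 = 10093376454457, q_10 = 26·72777493847 + 70575144347 = 1962789984369 → 10093376454457/1962789984369
APPEND 40: p_11 = 40·10093376454457 + 374248212320 = 404109306390600, q_11 = 40·1962789984369 + 72777493847 = 78584376868607 → 404109306390600/78584376868607
APPEND 33: p_12 = 33·404109306390600 + 10093376454457 = 13345700487344257, q_12 = 33·78584376868607 + 1962789984369 = 2595247226648400 → 13345700487344257/2595247226648400
APPEND 48: p_13 = 48·13345700487344257 + 404109306390600 = 640997732698914936, q_13 = 48·2595247226648400 + 78584376868607 = 124650451255991807 → 640997732698914936/124650451255991807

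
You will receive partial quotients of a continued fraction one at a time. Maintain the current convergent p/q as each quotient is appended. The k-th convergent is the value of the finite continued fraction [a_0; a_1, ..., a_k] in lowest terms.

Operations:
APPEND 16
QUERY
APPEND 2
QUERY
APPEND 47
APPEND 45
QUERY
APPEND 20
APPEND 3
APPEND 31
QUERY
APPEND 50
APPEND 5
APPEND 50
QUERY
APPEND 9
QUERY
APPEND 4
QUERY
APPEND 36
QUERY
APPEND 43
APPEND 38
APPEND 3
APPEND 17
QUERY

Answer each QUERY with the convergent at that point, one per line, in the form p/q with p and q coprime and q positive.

16/1
33/2
70548/4277
134964526/8182277
1701634367979/103162246882
15348606948482/930515279375
63096062161907/3825223364382
2286806844777134/138638556397127
196221724198372698285/11896018519775250703

APPEND 16: p_0 = 16·1 + 0 = 16, q_0 = 16·0 + 1 = 1 → 16/1
APPEND 2: p_1 = 2·16 + 1 = 33, q_1 = 2·1 + 0 = 2 → 33/2
APPEND 47: p_2 = 47·33 + 16 = 1567, q_2 = 47·2 + 1 = 95 → 1567/95
APPEND 45: p_3 = 45·1567 + 33 = 70548, q_3 = 45·95 + 2 = 4277 → 70548/4277
APPEND 20: p_4 = 20·70548 + 1567 = 1412527, q_4 = 20·4277 + 95 = 85635 → 1412527/85635
APPEND 3: p_5 = 3·1412527 + 70548 = 4308129, q_5 = 3·85635 + 4277 = 261182 → 4308129/261182
APPEND 31: p_6 = 31·4308129 + 1412527 = 134964526, q_6 = 31·261182 + 85635 = 8182277 → 134964526/8182277
APPEND 50: p_7 = 50·134964526 + 4308129 = 6752534429, q_7 = 50·8182277 + 261182 = 409375032 → 6752534429/409375032
APPEND 5: p_8 = 5·6752534429 + 134964526 = 33897636671, q_8 = 5·409375032 + 8182277 = 2055057437 → 33897636671/2055057437
APPEND 50: p_9 = 50·33897636671 + 6752534429 = 1701634367979, q_9 = 50·2055057437 + 409375032 = 103162246882 → 1701634367979/103162246882
APPEND 9: p_10 = 9·1701634367979 + 33897636671 = 15348606948482, q_10 = 9·103162246882 + 2055057437 = 930515279375 → 15348606948482/930515279375
APPEND 4: p_11 = 4·15348606948482 + 1701634367979 = 63096062161907, q_11 = 4·930515279375 + 103162246882 = 3825223364382 → 63096062161907/3825223364382
APPEND 36: p_12 = 36·63096062161907 + 15348606948482 = 2286806844777134, q_12 = 36·3825223364382 + 930515279375 = 138638556397127 → 2286806844777134/138638556397127
APPEND 43: p_13 = 43·2286806844777134 + 63096062161907 = 98395790387578669, q_13 = 43·138638556397127 + 3825223364382 = 5965283148440843 → 98395790387578669/5965283148440843
APPEND 38: p_14 = 38·98395790387578669 + 2286806844777134 = 3741326841572766556, q_14 = 38·5965283148440843 + 138638556397127 = 226819398197149161 → 3741326841572766556/226819398197149161
APPEND 3: p_15 = 3·3741326841572766556 + 98395790387578669 = 11322376315105878337, q_15 = 3·226819398197149161 + 5965283148440843 = 686423477739888326 → 11322376315105878337/686423477739888326
APPEND 17: p_16 = 17·11322376315105878337 + 3741326841572766556 = 196221724198372698285, q_16 = 17·686423477739888326 + 226819398197149161 = 11896018519775250703 → 196221724198372698285/11896018519775250703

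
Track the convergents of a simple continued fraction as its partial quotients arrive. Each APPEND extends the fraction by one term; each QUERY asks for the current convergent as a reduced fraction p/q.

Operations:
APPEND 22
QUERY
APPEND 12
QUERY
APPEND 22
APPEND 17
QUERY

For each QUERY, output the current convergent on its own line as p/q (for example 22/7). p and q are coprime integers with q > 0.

22/1
265/12
99749/4517

APPEND 22: p_0 = 22·1 + 0 = 22, q_0 = 22·0 + 1 = 1 → 22/1
APPEND 12: p_1 = 12·22 + 1 = 265, q_1 = 12·1 + 0 = 12 → 265/12
APPEND 22: p_2 = 22·265 + 22 = 5852, q_2 = 22·12 + 1 = 265 → 5852/265
APPEND 17: p_3 = 17·5852 + 265 = 99749, q_3 = 17·265 + 12 = 4517 → 99749/4517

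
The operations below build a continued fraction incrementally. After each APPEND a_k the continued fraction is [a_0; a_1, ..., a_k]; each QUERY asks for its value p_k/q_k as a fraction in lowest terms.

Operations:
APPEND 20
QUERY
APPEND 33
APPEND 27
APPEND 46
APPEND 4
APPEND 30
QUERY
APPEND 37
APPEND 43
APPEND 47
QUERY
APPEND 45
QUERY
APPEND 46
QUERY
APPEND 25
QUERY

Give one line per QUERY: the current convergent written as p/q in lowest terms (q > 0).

20/1
100063713/4995625
7497558473751/374311420469
337549574995568/16851974057641
15534778008269879/775565118071955
388706999781742543/19405979925856516

APPEND 20: p_0 = 20·1 + 0 = 20, q_0 = 20·0 + 1 = 1 → 20/1
APPEND 33: p_1 = 33·20 + 1 = 661, q_1 = 33·1 + 0 = 33 → 661/33
APPEND 27: p_2 = 27·661 + 20 = 17867, q_2 = 27·33 + 1 = 892 → 17867/892
APPEND 46: p_3 = 46·17867 + 661 = 822543, q_3 = 46·892 + 33 = 41065 → 822543/41065
APPEND 4: p_4 = 4·822543 + 17867 = 3308039, q_4 = 4·41065 + 892 = 165152 → 3308039/165152
APPEND 30: p_5 = 30·3308039 + 822543 = 100063713, q_5 = 30·165152 + 41065 = 4995625 → 100063713/4995625
APPEND 37: p_6 = 37·100063713 + 3308039 = 3705665420, q_6 = 37·4995625 + 165152 = 185003277 → 3705665420/185003277
APPEND 43: p_7 = 43·3705665420 + 100063713 = 159443676773, q_7 = 43·185003277 + 4995625 = 7960136536 → 159443676773/7960136536
APPEND 47: p_8 = 47·159443676773 + 3705665420 = 7497558473751, q_8 = 47·7960136536 + 185003277 = 374311420469 → 7497558473751/374311420469
APPEND 45: p_9 = 45·7497558473751 + 159443676773 = 337549574995568, q_9 = 45·374311420469 + 7960136536 = 16851974057641 → 337549574995568/16851974057641
APPEND 46: p_10 = 46·337549574995568 + 7497558473751 = 15534778008269879, q_10 = 46·16851974057641 + 374311420469 = 775565118071955 → 15534778008269879/775565118071955
APPEND 25: p_11 = 25·15534778008269879 + 337549574995568 = 388706999781742543, q_11 = 25·775565118071955 + 16851974057641 = 19405979925856516 → 388706999781742543/19405979925856516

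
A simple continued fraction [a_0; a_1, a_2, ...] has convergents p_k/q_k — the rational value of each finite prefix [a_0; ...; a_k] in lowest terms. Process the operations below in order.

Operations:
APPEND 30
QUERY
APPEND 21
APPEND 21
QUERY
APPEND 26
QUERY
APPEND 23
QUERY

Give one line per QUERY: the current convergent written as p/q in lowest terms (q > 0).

30/1
13281/442
345937/11513
7969832/265241

APPEND 30: p_0 = 30·1 + 0 = 30, q_0 = 30·0 + 1 = 1 → 30/1
APPEND 21: p_1 = 21·30 + 1 = 631, q_1 = 21·1 + 0 = 21 → 631/21
APPEND 21: p_2 = 21·631 + 30 = 13281, q_2 = 21·21 + 1 = 442 → 13281/442
APPEND 26: p_3 = 26·13281 + 631 = 345937, q_3 = 26·442 + 21 = 11513 → 345937/11513
APPEND 23: p_4 = 23·345937 + 13281 = 7969832, q_4 = 23·11513 + 442 = 265241 → 7969832/265241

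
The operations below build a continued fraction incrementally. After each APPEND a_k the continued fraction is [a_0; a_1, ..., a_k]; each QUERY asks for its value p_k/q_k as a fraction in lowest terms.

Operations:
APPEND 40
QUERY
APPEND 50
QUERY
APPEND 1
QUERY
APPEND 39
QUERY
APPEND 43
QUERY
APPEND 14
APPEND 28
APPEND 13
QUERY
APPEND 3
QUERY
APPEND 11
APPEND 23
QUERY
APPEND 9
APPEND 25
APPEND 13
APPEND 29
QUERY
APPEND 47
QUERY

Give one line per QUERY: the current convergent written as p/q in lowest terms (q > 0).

40/1
2001/50
2041/51
81600/2039
3510841/87728
18015822443/450174779
55429512642/1385058533
14493460127257/362158887299
1247880456679130968/31181718768671529
58693298334304632505/1466613177945309308

APPEND 40: p_0 = 40·1 + 0 = 40, q_0 = 40·0 + 1 = 1 → 40/1
APPEND 50: p_1 = 50·40 + 1 = 2001, q_1 = 50·1 + 0 = 50 → 2001/50
APPEND 1: p_2 = 1·2001 + 40 = 2041, q_2 = 1·50 + 1 = 51 → 2041/51
APPEND 39: p_3 = 39·2041 + 2001 = 81600, q_3 = 39·51 + 50 = 2039 → 81600/2039
APPEND 43: p_4 = 43·81600 + 2041 = 3510841, q_4 = 43·2039 + 51 = 87728 → 3510841/87728
APPEND 14: p_5 = 14·3510841 + 81600 = 49233374, q_5 = 14·87728 + 2039 = 1230231 → 49233374/1230231
APPEND 28: p_6 = 28·49233374 + 3510841 = 1382045313, q_6 = 28·1230231 + 87728 = 34534196 → 1382045313/34534196
APPEND 13: p_7 = 13·1382045313 + 49233374 = 18015822443, q_7 = 13·34534196 + 1230231 = 450174779 → 18015822443/450174779
APPEND 3: p_8 = 3·18015822443 + 1382045313 = 55429512642, q_8 = 3·450174779 + 34534196 = 1385058533 → 55429512642/1385058533
APPEND 11: p_9 = 11·55429512642 + 18015822443 = 627740461505, q_9 = 11·1385058533 + 450174779 = 15685818642 → 627740461505/15685818642
APPEND 23: p_10 = 23·627740461505 + 55429512642 = 14493460127257, q_10 = 23·15685818642 + 1385058533 = 362158887299 → 14493460127257/362158887299
APPEND 9: p_11 = 9·14493460127257 + 627740461505 = 131068881606818, q_11 = 9·362158887299 + 15685818642 = 3275115804333 → 131068881606818/3275115804333
APPEND 25: p_12 = 25·131068881606818 + 14493460127257 = 3291215500297707, q_12 = 25·3275115804333 + 362158887299 = 82240053995624 → 3291215500297707/82240053995624
APPEND 13: p_13 = 13·3291215500297707 + 131068881606818 = 42916870385477009, q_13 = 13·82240053995624 + 3275115804333 = 1072395817747445 → 42916870385477009/1072395817747445
APPEND 29: p_14 = 29·42916870385477009 + 3291215500297707 = 1247880456679130968, q_14 = 29·1072395817747445 + 82240053995624 = 31181718768671529 → 1247880456679130968/31181718768671529
APPEND 47: p_15 = 47·1247880456679130968 + 42916870385477009 = 58693298334304632505, q_15 = 47·31181718768671529 + 1072395817747445 = 1466613177945309308 → 58693298334304632505/1466613177945309308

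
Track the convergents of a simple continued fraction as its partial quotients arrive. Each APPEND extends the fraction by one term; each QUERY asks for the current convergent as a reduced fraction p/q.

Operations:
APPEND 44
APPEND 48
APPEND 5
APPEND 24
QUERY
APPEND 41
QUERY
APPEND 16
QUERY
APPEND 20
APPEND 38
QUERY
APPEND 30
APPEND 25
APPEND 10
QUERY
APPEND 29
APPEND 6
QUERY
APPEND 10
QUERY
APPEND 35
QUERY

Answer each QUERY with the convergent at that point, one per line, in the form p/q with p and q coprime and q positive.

256729/5832
10536498/239353
168840697/3835480
128888157341/2927895694
972666931311078/22095647719963
170797991118982896/3879942991333639
1736284131887774263/39442404470605336
60940742607191082101/1384364099462520399

APPEND 44: p_0 = 44·1 + 0 = 44, q_0 = 44·0 + 1 = 1 → 44/1
APPEND 48: p_1 = 48·44 + 1 = 2113, q_1 = 48·1 + 0 = 48 → 2113/48
APPEND 5: p_2 = 5·2113 + 44 = 10609, q_2 = 5·48 + 1 = 241 → 10609/241
APPEND 24: p_3 = 24·10609 + 2113 = 256729, q_3 = 24·241 + 48 = 5832 → 256729/5832
APPEND 41: p_4 = 41·256729 + 10609 = 10536498, q_4 = 41·5832 + 241 = 239353 → 10536498/239353
APPEND 16: p_5 = 16·10536498 + 256729 = 168840697, q_5 = 16·239353 + 5832 = 3835480 → 168840697/3835480
APPEND 20: p_6 = 20·168840697 + 10536498 = 3387350438, q_6 = 20·3835480 + 239353 = 76948953 → 3387350438/76948953
APPEND 38: p_7 = 38·3387350438 + 168840697 = 128888157341, q_7 = 38·76948953 + 3835480 = 2927895694 → 128888157341/2927895694
APPEND 30: p_8 = 30·128888157341 + 3387350438 = 3870032070668, q_8 = 30·2927895694 + 76948953 = 87913819773 → 3870032070668/87913819773
APPEND 25: p_9 = 25·3870032070668 + 128888157341 = 96879689924041, q_9 = 25·87913819773 + 2927895694 = 2200773390019 → 96879689924041/2200773390019
APPEND 10: p_10 = 10·96879689924041 + 3870032070668 = 972666931311078, q_10 = 10·2200773390019 + 87913819773 = 22095647719963 → 972666931311078/22095647719963
APPEND 29: p_11 = 29·972666931311078 + 96879689924041 = 28304220697945303, q_11 = 29·22095647719963 + 2200773390019 = 642974557268946 → 28304220697945303/642974557268946
APPEND 6: p_12 = 6·28304220697945303 + 972666931311078 = 170797991118982896, q_12 = 6·642974557268946 + 22095647719963 = 3879942991333639 → 170797991118982896/3879942991333639
APPEND 10: p_13 = 10·170797991118982896 + 28304220697945303 = 1736284131887774263, q_13 = 10·3879942991333639 + 642974557268946 = 39442404470605336 → 1736284131887774263/39442404470605336
APPEND 35: p_14 = 35·1736284131887774263 + 170797991118982896 = 60940742607191082101, q_14 = 35·39442404470605336 + 3879942991333639 = 1384364099462520399 → 60940742607191082101/1384364099462520399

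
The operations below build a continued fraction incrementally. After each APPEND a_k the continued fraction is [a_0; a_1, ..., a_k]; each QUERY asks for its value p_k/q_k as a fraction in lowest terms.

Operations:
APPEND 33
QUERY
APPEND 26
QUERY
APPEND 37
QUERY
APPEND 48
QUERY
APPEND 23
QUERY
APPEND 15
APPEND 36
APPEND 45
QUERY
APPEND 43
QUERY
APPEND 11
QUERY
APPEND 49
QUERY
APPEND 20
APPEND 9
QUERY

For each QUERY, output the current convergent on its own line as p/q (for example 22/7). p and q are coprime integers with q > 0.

33/1
859/26
31816/963
1528027/46250
35176437/1064713
859374937087/26011379930
36972207756130/1119067011723
407553660254517/12335748508883
20007101560227463/605570743946990
3624953365343461456/109719326390985137

APPEND 33: p_0 = 33·1 + 0 = 33, q_0 = 33·0 + 1 = 1 → 33/1
APPEND 26: p_1 = 26·33 + 1 = 859, q_1 = 26·1 + 0 = 26 → 859/26
APPEND 37: p_2 = 37·859 + 33 = 31816, q_2 = 37·26 + 1 = 963 → 31816/963
APPEND 48: p_3 = 48·31816 + 859 = 1528027, q_3 = 48·963 + 26 = 46250 → 1528027/46250
APPEND 23: p_4 = 23·1528027 + 31816 = 35176437, q_4 = 23·46250 + 963 = 1064713 → 35176437/1064713
APPEND 15: p_5 = 15·35176437 + 1528027 = 529174582, q_5 = 15·1064713 + 46250 = 16016945 → 529174582/16016945
APPEND 36: p_6 = 36·529174582 + 35176437 = 19085461389, q_6 = 36·16016945 + 1064713 = 577674733 → 19085461389/577674733
APPEND 45: p_7 = 45·19085461389 + 529174582 = 859374937087, q_7 = 45·577674733 + 16016945 = 26011379930 → 859374937087/26011379930
APPEND 43: p_8 = 43·859374937087 + 19085461389 = 36972207756130, q_8 = 43·26011379930 + 577674733 = 1119067011723 → 36972207756130/1119067011723
APPEND 11: p_9 = 11·36972207756130 + 859374937087 = 407553660254517, q_9 = 11·1119067011723 + 26011379930 = 12335748508883 → 407553660254517/12335748508883
APPEND 49: p_10 = 49·407553660254517 + 36972207756130 = 20007101560227463, q_10 = 49·12335748508883 + 1119067011723 = 605570743946990 → 20007101560227463/605570743946990
APPEND 20: p_11 = 20·20007101560227463 + 407553660254517 = 400549584864803777, q_11 = 20·605570743946990 + 12335748508883 = 12123750627448683 → 400549584864803777/12123750627448683
APPEND 9: p_12 = 9·400549584864803777 + 20007101560227463 = 3624953365343461456, q_12 = 9·12123750627448683 + 605570743946990 = 109719326390985137 → 3624953365343461456/109719326390985137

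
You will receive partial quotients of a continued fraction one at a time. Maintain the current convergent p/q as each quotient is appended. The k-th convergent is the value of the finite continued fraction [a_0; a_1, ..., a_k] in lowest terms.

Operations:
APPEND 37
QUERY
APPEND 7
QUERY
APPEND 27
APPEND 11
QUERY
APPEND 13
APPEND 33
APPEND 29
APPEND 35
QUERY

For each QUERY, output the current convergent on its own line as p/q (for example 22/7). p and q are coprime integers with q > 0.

APPEND 37: p_0 = 37·1 + 0 = 37, q_0 = 37·0 + 1 = 1 → 37/1
APPEND 7: p_1 = 7·37 + 1 = 260, q_1 = 7·1 + 0 = 7 → 260/7
APPEND 27: p_2 = 27·260 + 37 = 7057, q_2 = 27·7 + 1 = 190 → 7057/190
APPEND 11: p_3 = 11·7057 + 260 = 77887, q_3 = 11·190 + 7 = 2097 → 77887/2097
APPEND 13: p_4 = 13·77887 + 7057 = 1019588, q_4 = 13·2097 + 190 = 27451 → 1019588/27451
APPEND 33: p_5 = 33·1019588 + 77887 = 33724291, q_5 = 33·27451 + 2097 = 907980 → 33724291/907980
APPEND 29: p_6 = 29·33724291 + 1019588 = 979024027, q_6 = 29·907980 + 27451 = 26358871 → 979024027/26358871
APPEND 35: p_7 = 35·979024027 + 33724291 = 34299565236, q_7 = 35·26358871 + 907980 = 923468465 → 34299565236/923468465

37/1
260/7
77887/2097
34299565236/923468465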